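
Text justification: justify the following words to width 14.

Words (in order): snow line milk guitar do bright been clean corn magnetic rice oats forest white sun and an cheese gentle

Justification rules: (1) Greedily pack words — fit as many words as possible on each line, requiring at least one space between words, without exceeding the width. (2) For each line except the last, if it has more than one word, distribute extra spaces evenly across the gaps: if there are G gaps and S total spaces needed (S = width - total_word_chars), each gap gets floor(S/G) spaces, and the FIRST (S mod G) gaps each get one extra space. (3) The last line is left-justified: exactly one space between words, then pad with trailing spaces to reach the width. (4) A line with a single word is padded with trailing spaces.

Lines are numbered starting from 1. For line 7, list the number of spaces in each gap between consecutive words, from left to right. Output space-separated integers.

Answer: 2 1

Derivation:
Line 1: ['snow', 'line', 'milk'] (min_width=14, slack=0)
Line 2: ['guitar', 'do'] (min_width=9, slack=5)
Line 3: ['bright', 'been'] (min_width=11, slack=3)
Line 4: ['clean', 'corn'] (min_width=10, slack=4)
Line 5: ['magnetic', 'rice'] (min_width=13, slack=1)
Line 6: ['oats', 'forest'] (min_width=11, slack=3)
Line 7: ['white', 'sun', 'and'] (min_width=13, slack=1)
Line 8: ['an', 'cheese'] (min_width=9, slack=5)
Line 9: ['gentle'] (min_width=6, slack=8)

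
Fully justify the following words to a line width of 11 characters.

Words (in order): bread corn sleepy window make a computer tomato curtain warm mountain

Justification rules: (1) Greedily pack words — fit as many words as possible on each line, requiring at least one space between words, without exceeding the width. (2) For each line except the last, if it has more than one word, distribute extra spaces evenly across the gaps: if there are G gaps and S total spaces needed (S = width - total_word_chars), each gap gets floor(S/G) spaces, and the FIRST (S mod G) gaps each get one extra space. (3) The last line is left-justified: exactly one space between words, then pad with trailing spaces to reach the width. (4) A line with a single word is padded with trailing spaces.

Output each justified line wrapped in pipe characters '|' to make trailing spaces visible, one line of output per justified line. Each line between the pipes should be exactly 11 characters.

Answer: |bread  corn|
|sleepy     |
|window make|
|a  computer|
|tomato     |
|curtain    |
|warm       |
|mountain   |

Derivation:
Line 1: ['bread', 'corn'] (min_width=10, slack=1)
Line 2: ['sleepy'] (min_width=6, slack=5)
Line 3: ['window', 'make'] (min_width=11, slack=0)
Line 4: ['a', 'computer'] (min_width=10, slack=1)
Line 5: ['tomato'] (min_width=6, slack=5)
Line 6: ['curtain'] (min_width=7, slack=4)
Line 7: ['warm'] (min_width=4, slack=7)
Line 8: ['mountain'] (min_width=8, slack=3)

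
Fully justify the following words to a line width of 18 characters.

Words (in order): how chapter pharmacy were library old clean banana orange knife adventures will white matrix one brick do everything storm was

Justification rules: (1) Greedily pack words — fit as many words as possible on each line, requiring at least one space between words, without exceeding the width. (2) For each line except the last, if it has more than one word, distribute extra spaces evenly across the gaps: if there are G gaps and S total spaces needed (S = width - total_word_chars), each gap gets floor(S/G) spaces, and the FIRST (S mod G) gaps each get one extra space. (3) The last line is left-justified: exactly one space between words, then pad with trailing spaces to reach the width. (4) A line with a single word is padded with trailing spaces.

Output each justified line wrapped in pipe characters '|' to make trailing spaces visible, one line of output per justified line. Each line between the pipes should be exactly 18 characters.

Answer: |how        chapter|
|pharmacy      were|
|library  old clean|
|banana      orange|
|knife   adventures|
|will  white matrix|
|one    brick    do|
|everything   storm|
|was               |

Derivation:
Line 1: ['how', 'chapter'] (min_width=11, slack=7)
Line 2: ['pharmacy', 'were'] (min_width=13, slack=5)
Line 3: ['library', 'old', 'clean'] (min_width=17, slack=1)
Line 4: ['banana', 'orange'] (min_width=13, slack=5)
Line 5: ['knife', 'adventures'] (min_width=16, slack=2)
Line 6: ['will', 'white', 'matrix'] (min_width=17, slack=1)
Line 7: ['one', 'brick', 'do'] (min_width=12, slack=6)
Line 8: ['everything', 'storm'] (min_width=16, slack=2)
Line 9: ['was'] (min_width=3, slack=15)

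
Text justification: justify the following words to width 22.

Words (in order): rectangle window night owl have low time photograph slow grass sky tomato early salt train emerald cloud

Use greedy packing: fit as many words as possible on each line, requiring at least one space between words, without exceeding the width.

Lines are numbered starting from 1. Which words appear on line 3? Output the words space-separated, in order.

Line 1: ['rectangle', 'window', 'night'] (min_width=22, slack=0)
Line 2: ['owl', 'have', 'low', 'time'] (min_width=17, slack=5)
Line 3: ['photograph', 'slow', 'grass'] (min_width=21, slack=1)
Line 4: ['sky', 'tomato', 'early', 'salt'] (min_width=21, slack=1)
Line 5: ['train', 'emerald', 'cloud'] (min_width=19, slack=3)

Answer: photograph slow grass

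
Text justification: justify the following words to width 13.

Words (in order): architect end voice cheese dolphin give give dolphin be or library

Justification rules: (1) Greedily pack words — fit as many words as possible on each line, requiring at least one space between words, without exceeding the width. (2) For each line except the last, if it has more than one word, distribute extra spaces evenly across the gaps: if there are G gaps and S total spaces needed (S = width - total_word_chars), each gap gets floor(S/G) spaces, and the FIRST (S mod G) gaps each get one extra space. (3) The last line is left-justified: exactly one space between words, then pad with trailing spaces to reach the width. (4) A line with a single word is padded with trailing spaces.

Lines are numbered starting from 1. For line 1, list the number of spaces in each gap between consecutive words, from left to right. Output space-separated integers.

Line 1: ['architect', 'end'] (min_width=13, slack=0)
Line 2: ['voice', 'cheese'] (min_width=12, slack=1)
Line 3: ['dolphin', 'give'] (min_width=12, slack=1)
Line 4: ['give', 'dolphin'] (min_width=12, slack=1)
Line 5: ['be', 'or', 'library'] (min_width=13, slack=0)

Answer: 1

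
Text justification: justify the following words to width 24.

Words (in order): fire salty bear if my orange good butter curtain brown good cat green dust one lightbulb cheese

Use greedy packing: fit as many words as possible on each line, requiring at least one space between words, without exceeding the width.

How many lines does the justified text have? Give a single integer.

Line 1: ['fire', 'salty', 'bear', 'if', 'my'] (min_width=21, slack=3)
Line 2: ['orange', 'good', 'butter'] (min_width=18, slack=6)
Line 3: ['curtain', 'brown', 'good', 'cat'] (min_width=22, slack=2)
Line 4: ['green', 'dust', 'one', 'lightbulb'] (min_width=24, slack=0)
Line 5: ['cheese'] (min_width=6, slack=18)
Total lines: 5

Answer: 5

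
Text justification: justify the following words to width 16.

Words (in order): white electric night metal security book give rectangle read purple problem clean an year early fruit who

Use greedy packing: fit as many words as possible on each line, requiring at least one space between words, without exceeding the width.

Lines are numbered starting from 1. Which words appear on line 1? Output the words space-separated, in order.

Line 1: ['white', 'electric'] (min_width=14, slack=2)
Line 2: ['night', 'metal'] (min_width=11, slack=5)
Line 3: ['security', 'book'] (min_width=13, slack=3)
Line 4: ['give', 'rectangle'] (min_width=14, slack=2)
Line 5: ['read', 'purple'] (min_width=11, slack=5)
Line 6: ['problem', 'clean', 'an'] (min_width=16, slack=0)
Line 7: ['year', 'early', 'fruit'] (min_width=16, slack=0)
Line 8: ['who'] (min_width=3, slack=13)

Answer: white electric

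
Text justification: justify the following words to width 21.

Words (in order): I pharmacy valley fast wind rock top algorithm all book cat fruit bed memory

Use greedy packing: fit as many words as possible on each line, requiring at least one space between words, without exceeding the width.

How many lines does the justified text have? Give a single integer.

Line 1: ['I', 'pharmacy', 'valley'] (min_width=17, slack=4)
Line 2: ['fast', 'wind', 'rock', 'top'] (min_width=18, slack=3)
Line 3: ['algorithm', 'all', 'book'] (min_width=18, slack=3)
Line 4: ['cat', 'fruit', 'bed', 'memory'] (min_width=20, slack=1)
Total lines: 4

Answer: 4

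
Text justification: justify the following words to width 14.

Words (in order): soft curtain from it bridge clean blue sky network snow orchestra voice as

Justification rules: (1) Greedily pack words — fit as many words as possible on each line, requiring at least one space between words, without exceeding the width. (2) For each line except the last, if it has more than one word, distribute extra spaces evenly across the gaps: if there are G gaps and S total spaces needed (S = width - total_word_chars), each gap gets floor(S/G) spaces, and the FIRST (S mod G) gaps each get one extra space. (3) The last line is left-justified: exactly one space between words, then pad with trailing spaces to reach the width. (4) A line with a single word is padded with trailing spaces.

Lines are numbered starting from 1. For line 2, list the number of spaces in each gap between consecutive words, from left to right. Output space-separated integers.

Answer: 1 1

Derivation:
Line 1: ['soft', 'curtain'] (min_width=12, slack=2)
Line 2: ['from', 'it', 'bridge'] (min_width=14, slack=0)
Line 3: ['clean', 'blue', 'sky'] (min_width=14, slack=0)
Line 4: ['network', 'snow'] (min_width=12, slack=2)
Line 5: ['orchestra'] (min_width=9, slack=5)
Line 6: ['voice', 'as'] (min_width=8, slack=6)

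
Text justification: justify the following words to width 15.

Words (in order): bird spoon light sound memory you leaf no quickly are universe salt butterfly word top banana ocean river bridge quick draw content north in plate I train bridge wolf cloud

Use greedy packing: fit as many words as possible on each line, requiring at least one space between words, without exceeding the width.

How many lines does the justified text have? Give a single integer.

Line 1: ['bird', 'spoon'] (min_width=10, slack=5)
Line 2: ['light', 'sound'] (min_width=11, slack=4)
Line 3: ['memory', 'you', 'leaf'] (min_width=15, slack=0)
Line 4: ['no', 'quickly', 'are'] (min_width=14, slack=1)
Line 5: ['universe', 'salt'] (min_width=13, slack=2)
Line 6: ['butterfly', 'word'] (min_width=14, slack=1)
Line 7: ['top', 'banana'] (min_width=10, slack=5)
Line 8: ['ocean', 'river'] (min_width=11, slack=4)
Line 9: ['bridge', 'quick'] (min_width=12, slack=3)
Line 10: ['draw', 'content'] (min_width=12, slack=3)
Line 11: ['north', 'in', 'plate'] (min_width=14, slack=1)
Line 12: ['I', 'train', 'bridge'] (min_width=14, slack=1)
Line 13: ['wolf', 'cloud'] (min_width=10, slack=5)
Total lines: 13

Answer: 13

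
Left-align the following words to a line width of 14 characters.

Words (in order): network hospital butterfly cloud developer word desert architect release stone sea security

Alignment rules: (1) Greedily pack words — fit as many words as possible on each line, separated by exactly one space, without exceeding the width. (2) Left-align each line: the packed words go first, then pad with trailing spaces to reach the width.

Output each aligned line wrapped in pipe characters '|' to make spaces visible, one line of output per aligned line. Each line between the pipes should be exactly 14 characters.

Answer: |network       |
|hospital      |
|butterfly     |
|cloud         |
|developer word|
|desert        |
|architect     |
|release stone |
|sea security  |

Derivation:
Line 1: ['network'] (min_width=7, slack=7)
Line 2: ['hospital'] (min_width=8, slack=6)
Line 3: ['butterfly'] (min_width=9, slack=5)
Line 4: ['cloud'] (min_width=5, slack=9)
Line 5: ['developer', 'word'] (min_width=14, slack=0)
Line 6: ['desert'] (min_width=6, slack=8)
Line 7: ['architect'] (min_width=9, slack=5)
Line 8: ['release', 'stone'] (min_width=13, slack=1)
Line 9: ['sea', 'security'] (min_width=12, slack=2)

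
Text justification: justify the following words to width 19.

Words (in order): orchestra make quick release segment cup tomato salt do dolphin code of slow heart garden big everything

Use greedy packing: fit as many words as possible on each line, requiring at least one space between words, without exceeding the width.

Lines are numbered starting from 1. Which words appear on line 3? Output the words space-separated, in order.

Answer: segment cup tomato

Derivation:
Line 1: ['orchestra', 'make'] (min_width=14, slack=5)
Line 2: ['quick', 'release'] (min_width=13, slack=6)
Line 3: ['segment', 'cup', 'tomato'] (min_width=18, slack=1)
Line 4: ['salt', 'do', 'dolphin'] (min_width=15, slack=4)
Line 5: ['code', 'of', 'slow', 'heart'] (min_width=18, slack=1)
Line 6: ['garden', 'big'] (min_width=10, slack=9)
Line 7: ['everything'] (min_width=10, slack=9)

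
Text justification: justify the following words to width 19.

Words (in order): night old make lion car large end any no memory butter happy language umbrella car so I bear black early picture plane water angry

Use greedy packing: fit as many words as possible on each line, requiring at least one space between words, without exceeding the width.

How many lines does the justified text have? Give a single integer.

Line 1: ['night', 'old', 'make', 'lion'] (min_width=19, slack=0)
Line 2: ['car', 'large', 'end', 'any'] (min_width=17, slack=2)
Line 3: ['no', 'memory', 'butter'] (min_width=16, slack=3)
Line 4: ['happy', 'language'] (min_width=14, slack=5)
Line 5: ['umbrella', 'car', 'so', 'I'] (min_width=17, slack=2)
Line 6: ['bear', 'black', 'early'] (min_width=16, slack=3)
Line 7: ['picture', 'plane', 'water'] (min_width=19, slack=0)
Line 8: ['angry'] (min_width=5, slack=14)
Total lines: 8

Answer: 8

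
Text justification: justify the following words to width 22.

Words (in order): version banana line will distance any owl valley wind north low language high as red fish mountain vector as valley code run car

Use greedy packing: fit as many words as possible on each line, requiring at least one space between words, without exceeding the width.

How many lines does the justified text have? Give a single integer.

Line 1: ['version', 'banana', 'line'] (min_width=19, slack=3)
Line 2: ['will', 'distance', 'any', 'owl'] (min_width=21, slack=1)
Line 3: ['valley', 'wind', 'north', 'low'] (min_width=21, slack=1)
Line 4: ['language', 'high', 'as', 'red'] (min_width=20, slack=2)
Line 5: ['fish', 'mountain', 'vector'] (min_width=20, slack=2)
Line 6: ['as', 'valley', 'code', 'run', 'car'] (min_width=22, slack=0)
Total lines: 6

Answer: 6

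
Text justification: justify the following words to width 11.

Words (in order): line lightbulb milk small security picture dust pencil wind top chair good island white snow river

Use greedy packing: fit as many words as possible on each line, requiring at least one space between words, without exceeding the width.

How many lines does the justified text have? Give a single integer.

Answer: 11

Derivation:
Line 1: ['line'] (min_width=4, slack=7)
Line 2: ['lightbulb'] (min_width=9, slack=2)
Line 3: ['milk', 'small'] (min_width=10, slack=1)
Line 4: ['security'] (min_width=8, slack=3)
Line 5: ['picture'] (min_width=7, slack=4)
Line 6: ['dust', 'pencil'] (min_width=11, slack=0)
Line 7: ['wind', 'top'] (min_width=8, slack=3)
Line 8: ['chair', 'good'] (min_width=10, slack=1)
Line 9: ['island'] (min_width=6, slack=5)
Line 10: ['white', 'snow'] (min_width=10, slack=1)
Line 11: ['river'] (min_width=5, slack=6)
Total lines: 11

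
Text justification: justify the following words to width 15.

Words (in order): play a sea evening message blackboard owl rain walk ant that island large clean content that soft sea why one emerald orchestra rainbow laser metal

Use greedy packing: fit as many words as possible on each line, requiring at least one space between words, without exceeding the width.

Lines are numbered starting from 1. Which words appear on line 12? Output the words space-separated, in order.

Line 1: ['play', 'a', 'sea'] (min_width=10, slack=5)
Line 2: ['evening', 'message'] (min_width=15, slack=0)
Line 3: ['blackboard', 'owl'] (min_width=14, slack=1)
Line 4: ['rain', 'walk', 'ant'] (min_width=13, slack=2)
Line 5: ['that', 'island'] (min_width=11, slack=4)
Line 6: ['large', 'clean'] (min_width=11, slack=4)
Line 7: ['content', 'that'] (min_width=12, slack=3)
Line 8: ['soft', 'sea', 'why'] (min_width=12, slack=3)
Line 9: ['one', 'emerald'] (min_width=11, slack=4)
Line 10: ['orchestra'] (min_width=9, slack=6)
Line 11: ['rainbow', 'laser'] (min_width=13, slack=2)
Line 12: ['metal'] (min_width=5, slack=10)

Answer: metal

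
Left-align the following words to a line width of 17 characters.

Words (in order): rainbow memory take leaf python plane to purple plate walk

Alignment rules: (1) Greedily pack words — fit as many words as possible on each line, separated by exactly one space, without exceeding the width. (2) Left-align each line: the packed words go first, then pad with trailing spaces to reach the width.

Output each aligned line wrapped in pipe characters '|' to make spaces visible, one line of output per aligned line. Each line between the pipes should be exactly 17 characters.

Line 1: ['rainbow', 'memory'] (min_width=14, slack=3)
Line 2: ['take', 'leaf', 'python'] (min_width=16, slack=1)
Line 3: ['plane', 'to', 'purple'] (min_width=15, slack=2)
Line 4: ['plate', 'walk'] (min_width=10, slack=7)

Answer: |rainbow memory   |
|take leaf python |
|plane to purple  |
|plate walk       |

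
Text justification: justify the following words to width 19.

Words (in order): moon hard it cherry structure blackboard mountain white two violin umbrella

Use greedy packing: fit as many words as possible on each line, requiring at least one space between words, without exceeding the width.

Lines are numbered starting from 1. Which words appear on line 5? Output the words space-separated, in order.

Answer: umbrella

Derivation:
Line 1: ['moon', 'hard', 'it', 'cherry'] (min_width=19, slack=0)
Line 2: ['structure'] (min_width=9, slack=10)
Line 3: ['blackboard', 'mountain'] (min_width=19, slack=0)
Line 4: ['white', 'two', 'violin'] (min_width=16, slack=3)
Line 5: ['umbrella'] (min_width=8, slack=11)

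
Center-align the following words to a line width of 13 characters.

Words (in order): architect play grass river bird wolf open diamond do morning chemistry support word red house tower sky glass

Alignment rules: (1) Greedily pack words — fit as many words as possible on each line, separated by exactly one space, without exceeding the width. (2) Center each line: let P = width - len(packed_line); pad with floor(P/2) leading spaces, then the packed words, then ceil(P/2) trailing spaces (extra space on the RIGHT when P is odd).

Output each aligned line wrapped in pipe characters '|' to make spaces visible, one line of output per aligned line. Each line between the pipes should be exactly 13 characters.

Line 1: ['architect'] (min_width=9, slack=4)
Line 2: ['play', 'grass'] (min_width=10, slack=3)
Line 3: ['river', 'bird'] (min_width=10, slack=3)
Line 4: ['wolf', 'open'] (min_width=9, slack=4)
Line 5: ['diamond', 'do'] (min_width=10, slack=3)
Line 6: ['morning'] (min_width=7, slack=6)
Line 7: ['chemistry'] (min_width=9, slack=4)
Line 8: ['support', 'word'] (min_width=12, slack=1)
Line 9: ['red', 'house'] (min_width=9, slack=4)
Line 10: ['tower', 'sky'] (min_width=9, slack=4)
Line 11: ['glass'] (min_width=5, slack=8)

Answer: |  architect  |
| play grass  |
| river bird  |
|  wolf open  |
| diamond do  |
|   morning   |
|  chemistry  |
|support word |
|  red house  |
|  tower sky  |
|    glass    |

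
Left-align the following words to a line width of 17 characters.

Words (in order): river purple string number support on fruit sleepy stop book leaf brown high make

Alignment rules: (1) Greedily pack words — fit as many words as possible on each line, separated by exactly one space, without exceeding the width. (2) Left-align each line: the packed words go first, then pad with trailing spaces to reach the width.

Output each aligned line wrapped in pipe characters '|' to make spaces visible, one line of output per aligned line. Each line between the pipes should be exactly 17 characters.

Answer: |river purple     |
|string number    |
|support on fruit |
|sleepy stop book |
|leaf brown high  |
|make             |

Derivation:
Line 1: ['river', 'purple'] (min_width=12, slack=5)
Line 2: ['string', 'number'] (min_width=13, slack=4)
Line 3: ['support', 'on', 'fruit'] (min_width=16, slack=1)
Line 4: ['sleepy', 'stop', 'book'] (min_width=16, slack=1)
Line 5: ['leaf', 'brown', 'high'] (min_width=15, slack=2)
Line 6: ['make'] (min_width=4, slack=13)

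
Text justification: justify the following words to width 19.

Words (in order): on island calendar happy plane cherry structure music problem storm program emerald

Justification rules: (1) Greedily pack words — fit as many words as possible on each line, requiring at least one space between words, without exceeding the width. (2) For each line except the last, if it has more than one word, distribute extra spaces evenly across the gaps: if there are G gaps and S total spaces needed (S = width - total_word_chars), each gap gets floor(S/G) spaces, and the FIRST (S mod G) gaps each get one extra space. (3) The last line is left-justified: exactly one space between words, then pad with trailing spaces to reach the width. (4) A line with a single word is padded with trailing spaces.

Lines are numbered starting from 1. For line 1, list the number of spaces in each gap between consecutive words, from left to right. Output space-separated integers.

Line 1: ['on', 'island', 'calendar'] (min_width=18, slack=1)
Line 2: ['happy', 'plane', 'cherry'] (min_width=18, slack=1)
Line 3: ['structure', 'music'] (min_width=15, slack=4)
Line 4: ['problem', 'storm'] (min_width=13, slack=6)
Line 5: ['program', 'emerald'] (min_width=15, slack=4)

Answer: 2 1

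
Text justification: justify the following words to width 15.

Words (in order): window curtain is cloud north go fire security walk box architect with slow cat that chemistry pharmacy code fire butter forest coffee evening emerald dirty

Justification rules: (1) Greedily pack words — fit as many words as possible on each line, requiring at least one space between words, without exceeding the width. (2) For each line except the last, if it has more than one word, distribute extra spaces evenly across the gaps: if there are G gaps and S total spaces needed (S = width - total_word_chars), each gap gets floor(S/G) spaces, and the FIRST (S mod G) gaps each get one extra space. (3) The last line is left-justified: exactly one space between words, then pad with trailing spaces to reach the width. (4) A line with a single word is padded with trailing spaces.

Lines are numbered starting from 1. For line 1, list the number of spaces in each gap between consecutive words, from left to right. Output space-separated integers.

Line 1: ['window', 'curtain'] (min_width=14, slack=1)
Line 2: ['is', 'cloud', 'north'] (min_width=14, slack=1)
Line 3: ['go', 'fire'] (min_width=7, slack=8)
Line 4: ['security', 'walk'] (min_width=13, slack=2)
Line 5: ['box', 'architect'] (min_width=13, slack=2)
Line 6: ['with', 'slow', 'cat'] (min_width=13, slack=2)
Line 7: ['that', 'chemistry'] (min_width=14, slack=1)
Line 8: ['pharmacy', 'code'] (min_width=13, slack=2)
Line 9: ['fire', 'butter'] (min_width=11, slack=4)
Line 10: ['forest', 'coffee'] (min_width=13, slack=2)
Line 11: ['evening', 'emerald'] (min_width=15, slack=0)
Line 12: ['dirty'] (min_width=5, slack=10)

Answer: 2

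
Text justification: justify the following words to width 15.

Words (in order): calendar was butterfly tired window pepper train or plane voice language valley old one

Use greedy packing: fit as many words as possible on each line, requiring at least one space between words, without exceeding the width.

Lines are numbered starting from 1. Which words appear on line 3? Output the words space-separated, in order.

Line 1: ['calendar', 'was'] (min_width=12, slack=3)
Line 2: ['butterfly', 'tired'] (min_width=15, slack=0)
Line 3: ['window', 'pepper'] (min_width=13, slack=2)
Line 4: ['train', 'or', 'plane'] (min_width=14, slack=1)
Line 5: ['voice', 'language'] (min_width=14, slack=1)
Line 6: ['valley', 'old', 'one'] (min_width=14, slack=1)

Answer: window pepper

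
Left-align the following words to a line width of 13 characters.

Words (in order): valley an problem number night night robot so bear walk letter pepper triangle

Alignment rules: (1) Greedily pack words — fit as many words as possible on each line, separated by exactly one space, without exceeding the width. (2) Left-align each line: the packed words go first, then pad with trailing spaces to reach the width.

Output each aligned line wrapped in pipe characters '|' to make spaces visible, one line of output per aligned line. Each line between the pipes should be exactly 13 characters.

Line 1: ['valley', 'an'] (min_width=9, slack=4)
Line 2: ['problem'] (min_width=7, slack=6)
Line 3: ['number', 'night'] (min_width=12, slack=1)
Line 4: ['night', 'robot'] (min_width=11, slack=2)
Line 5: ['so', 'bear', 'walk'] (min_width=12, slack=1)
Line 6: ['letter', 'pepper'] (min_width=13, slack=0)
Line 7: ['triangle'] (min_width=8, slack=5)

Answer: |valley an    |
|problem      |
|number night |
|night robot  |
|so bear walk |
|letter pepper|
|triangle     |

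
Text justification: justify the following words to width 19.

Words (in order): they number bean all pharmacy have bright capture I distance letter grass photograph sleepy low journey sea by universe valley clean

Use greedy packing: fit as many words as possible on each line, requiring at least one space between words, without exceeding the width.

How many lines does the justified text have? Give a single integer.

Line 1: ['they', 'number', 'bean'] (min_width=16, slack=3)
Line 2: ['all', 'pharmacy', 'have'] (min_width=17, slack=2)
Line 3: ['bright', 'capture', 'I'] (min_width=16, slack=3)
Line 4: ['distance', 'letter'] (min_width=15, slack=4)
Line 5: ['grass', 'photograph'] (min_width=16, slack=3)
Line 6: ['sleepy', 'low', 'journey'] (min_width=18, slack=1)
Line 7: ['sea', 'by', 'universe'] (min_width=15, slack=4)
Line 8: ['valley', 'clean'] (min_width=12, slack=7)
Total lines: 8

Answer: 8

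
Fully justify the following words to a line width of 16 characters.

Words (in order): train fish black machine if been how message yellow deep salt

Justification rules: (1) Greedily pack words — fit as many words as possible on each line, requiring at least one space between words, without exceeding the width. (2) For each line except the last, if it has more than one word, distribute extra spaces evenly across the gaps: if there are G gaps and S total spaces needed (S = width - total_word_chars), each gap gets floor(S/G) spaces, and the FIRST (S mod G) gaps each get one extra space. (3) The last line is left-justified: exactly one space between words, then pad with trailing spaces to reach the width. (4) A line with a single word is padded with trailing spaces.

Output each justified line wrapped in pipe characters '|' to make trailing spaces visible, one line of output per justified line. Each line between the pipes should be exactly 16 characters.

Answer: |train fish black|
|machine  if been|
|how      message|
|yellow deep salt|

Derivation:
Line 1: ['train', 'fish', 'black'] (min_width=16, slack=0)
Line 2: ['machine', 'if', 'been'] (min_width=15, slack=1)
Line 3: ['how', 'message'] (min_width=11, slack=5)
Line 4: ['yellow', 'deep', 'salt'] (min_width=16, slack=0)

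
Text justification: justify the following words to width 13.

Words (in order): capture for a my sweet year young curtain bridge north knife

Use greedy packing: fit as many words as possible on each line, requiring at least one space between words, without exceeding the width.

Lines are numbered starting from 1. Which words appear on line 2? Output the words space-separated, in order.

Line 1: ['capture', 'for', 'a'] (min_width=13, slack=0)
Line 2: ['my', 'sweet', 'year'] (min_width=13, slack=0)
Line 3: ['young', 'curtain'] (min_width=13, slack=0)
Line 4: ['bridge', 'north'] (min_width=12, slack=1)
Line 5: ['knife'] (min_width=5, slack=8)

Answer: my sweet year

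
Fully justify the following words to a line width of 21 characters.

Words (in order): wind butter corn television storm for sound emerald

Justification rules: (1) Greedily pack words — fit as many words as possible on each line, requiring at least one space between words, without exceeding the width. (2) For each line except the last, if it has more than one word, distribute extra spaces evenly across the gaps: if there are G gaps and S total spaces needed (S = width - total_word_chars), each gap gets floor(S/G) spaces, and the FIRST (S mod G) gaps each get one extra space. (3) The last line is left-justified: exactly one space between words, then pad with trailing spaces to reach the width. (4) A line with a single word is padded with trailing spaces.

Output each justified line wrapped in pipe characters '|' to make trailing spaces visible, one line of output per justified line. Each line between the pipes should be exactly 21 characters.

Answer: |wind    butter   corn|
|television  storm for|
|sound emerald        |

Derivation:
Line 1: ['wind', 'butter', 'corn'] (min_width=16, slack=5)
Line 2: ['television', 'storm', 'for'] (min_width=20, slack=1)
Line 3: ['sound', 'emerald'] (min_width=13, slack=8)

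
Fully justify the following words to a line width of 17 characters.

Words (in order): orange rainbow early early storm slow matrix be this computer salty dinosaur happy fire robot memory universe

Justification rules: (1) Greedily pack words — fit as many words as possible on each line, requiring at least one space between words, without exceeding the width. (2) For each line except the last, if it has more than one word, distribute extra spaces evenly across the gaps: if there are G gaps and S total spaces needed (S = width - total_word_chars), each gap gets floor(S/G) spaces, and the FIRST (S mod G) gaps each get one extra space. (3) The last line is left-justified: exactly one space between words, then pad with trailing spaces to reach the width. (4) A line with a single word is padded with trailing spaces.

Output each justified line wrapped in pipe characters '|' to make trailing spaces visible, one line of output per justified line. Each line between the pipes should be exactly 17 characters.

Answer: |orange    rainbow|
|early early storm|
|slow   matrix  be|
|this     computer|
|salty    dinosaur|
|happy  fire robot|
|memory universe  |

Derivation:
Line 1: ['orange', 'rainbow'] (min_width=14, slack=3)
Line 2: ['early', 'early', 'storm'] (min_width=17, slack=0)
Line 3: ['slow', 'matrix', 'be'] (min_width=14, slack=3)
Line 4: ['this', 'computer'] (min_width=13, slack=4)
Line 5: ['salty', 'dinosaur'] (min_width=14, slack=3)
Line 6: ['happy', 'fire', 'robot'] (min_width=16, slack=1)
Line 7: ['memory', 'universe'] (min_width=15, slack=2)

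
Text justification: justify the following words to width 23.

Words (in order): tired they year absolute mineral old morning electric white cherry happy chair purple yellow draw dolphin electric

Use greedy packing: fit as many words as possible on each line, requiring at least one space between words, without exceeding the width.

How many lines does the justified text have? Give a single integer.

Line 1: ['tired', 'they', 'year'] (min_width=15, slack=8)
Line 2: ['absolute', 'mineral', 'old'] (min_width=20, slack=3)
Line 3: ['morning', 'electric', 'white'] (min_width=22, slack=1)
Line 4: ['cherry', 'happy', 'chair'] (min_width=18, slack=5)
Line 5: ['purple', 'yellow', 'draw'] (min_width=18, slack=5)
Line 6: ['dolphin', 'electric'] (min_width=16, slack=7)
Total lines: 6

Answer: 6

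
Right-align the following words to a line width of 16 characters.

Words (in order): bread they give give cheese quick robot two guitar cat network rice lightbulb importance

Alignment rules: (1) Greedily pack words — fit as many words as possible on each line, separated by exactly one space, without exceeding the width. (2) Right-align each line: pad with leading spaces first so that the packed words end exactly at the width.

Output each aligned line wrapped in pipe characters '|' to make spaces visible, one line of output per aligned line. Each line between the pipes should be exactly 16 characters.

Line 1: ['bread', 'they', 'give'] (min_width=15, slack=1)
Line 2: ['give', 'cheese'] (min_width=11, slack=5)
Line 3: ['quick', 'robot', 'two'] (min_width=15, slack=1)
Line 4: ['guitar', 'cat'] (min_width=10, slack=6)
Line 5: ['network', 'rice'] (min_width=12, slack=4)
Line 6: ['lightbulb'] (min_width=9, slack=7)
Line 7: ['importance'] (min_width=10, slack=6)

Answer: | bread they give|
|     give cheese|
| quick robot two|
|      guitar cat|
|    network rice|
|       lightbulb|
|      importance|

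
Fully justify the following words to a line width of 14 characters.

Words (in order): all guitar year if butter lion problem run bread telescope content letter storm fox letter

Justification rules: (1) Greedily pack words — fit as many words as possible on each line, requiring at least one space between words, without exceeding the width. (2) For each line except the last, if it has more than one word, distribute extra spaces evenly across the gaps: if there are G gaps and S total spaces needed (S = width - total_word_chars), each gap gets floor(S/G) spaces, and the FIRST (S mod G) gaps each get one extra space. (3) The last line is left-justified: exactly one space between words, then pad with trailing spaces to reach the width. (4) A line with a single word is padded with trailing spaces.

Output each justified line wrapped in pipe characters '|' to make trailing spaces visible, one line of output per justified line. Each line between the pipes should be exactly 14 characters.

Line 1: ['all', 'guitar'] (min_width=10, slack=4)
Line 2: ['year', 'if', 'butter'] (min_width=14, slack=0)
Line 3: ['lion', 'problem'] (min_width=12, slack=2)
Line 4: ['run', 'bread'] (min_width=9, slack=5)
Line 5: ['telescope'] (min_width=9, slack=5)
Line 6: ['content', 'letter'] (min_width=14, slack=0)
Line 7: ['storm', 'fox'] (min_width=9, slack=5)
Line 8: ['letter'] (min_width=6, slack=8)

Answer: |all     guitar|
|year if butter|
|lion   problem|
|run      bread|
|telescope     |
|content letter|
|storm      fox|
|letter        |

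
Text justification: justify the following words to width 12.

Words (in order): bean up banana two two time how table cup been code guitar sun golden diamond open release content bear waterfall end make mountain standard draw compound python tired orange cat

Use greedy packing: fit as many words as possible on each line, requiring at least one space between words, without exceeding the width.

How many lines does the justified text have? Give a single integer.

Answer: 18

Derivation:
Line 1: ['bean', 'up'] (min_width=7, slack=5)
Line 2: ['banana', 'two'] (min_width=10, slack=2)
Line 3: ['two', 'time', 'how'] (min_width=12, slack=0)
Line 4: ['table', 'cup'] (min_width=9, slack=3)
Line 5: ['been', 'code'] (min_width=9, slack=3)
Line 6: ['guitar', 'sun'] (min_width=10, slack=2)
Line 7: ['golden'] (min_width=6, slack=6)
Line 8: ['diamond', 'open'] (min_width=12, slack=0)
Line 9: ['release'] (min_width=7, slack=5)
Line 10: ['content', 'bear'] (min_width=12, slack=0)
Line 11: ['waterfall'] (min_width=9, slack=3)
Line 12: ['end', 'make'] (min_width=8, slack=4)
Line 13: ['mountain'] (min_width=8, slack=4)
Line 14: ['standard'] (min_width=8, slack=4)
Line 15: ['draw'] (min_width=4, slack=8)
Line 16: ['compound'] (min_width=8, slack=4)
Line 17: ['python', 'tired'] (min_width=12, slack=0)
Line 18: ['orange', 'cat'] (min_width=10, slack=2)
Total lines: 18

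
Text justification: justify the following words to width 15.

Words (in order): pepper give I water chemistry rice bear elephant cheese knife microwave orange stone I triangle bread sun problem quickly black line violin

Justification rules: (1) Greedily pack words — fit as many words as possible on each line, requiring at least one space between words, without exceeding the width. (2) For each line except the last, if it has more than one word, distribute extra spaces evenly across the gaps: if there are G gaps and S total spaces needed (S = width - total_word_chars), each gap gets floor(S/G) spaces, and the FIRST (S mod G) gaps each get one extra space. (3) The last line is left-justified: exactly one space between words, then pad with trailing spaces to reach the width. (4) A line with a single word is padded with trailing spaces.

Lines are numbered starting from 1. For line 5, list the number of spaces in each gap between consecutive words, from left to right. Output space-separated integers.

Answer: 1

Derivation:
Line 1: ['pepper', 'give', 'I'] (min_width=13, slack=2)
Line 2: ['water', 'chemistry'] (min_width=15, slack=0)
Line 3: ['rice', 'bear'] (min_width=9, slack=6)
Line 4: ['elephant', 'cheese'] (min_width=15, slack=0)
Line 5: ['knife', 'microwave'] (min_width=15, slack=0)
Line 6: ['orange', 'stone', 'I'] (min_width=14, slack=1)
Line 7: ['triangle', 'bread'] (min_width=14, slack=1)
Line 8: ['sun', 'problem'] (min_width=11, slack=4)
Line 9: ['quickly', 'black'] (min_width=13, slack=2)
Line 10: ['line', 'violin'] (min_width=11, slack=4)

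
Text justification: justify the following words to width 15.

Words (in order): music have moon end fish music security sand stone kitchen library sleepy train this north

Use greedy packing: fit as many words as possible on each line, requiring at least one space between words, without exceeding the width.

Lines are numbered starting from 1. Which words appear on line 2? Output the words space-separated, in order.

Answer: end fish music

Derivation:
Line 1: ['music', 'have', 'moon'] (min_width=15, slack=0)
Line 2: ['end', 'fish', 'music'] (min_width=14, slack=1)
Line 3: ['security', 'sand'] (min_width=13, slack=2)
Line 4: ['stone', 'kitchen'] (min_width=13, slack=2)
Line 5: ['library', 'sleepy'] (min_width=14, slack=1)
Line 6: ['train', 'this'] (min_width=10, slack=5)
Line 7: ['north'] (min_width=5, slack=10)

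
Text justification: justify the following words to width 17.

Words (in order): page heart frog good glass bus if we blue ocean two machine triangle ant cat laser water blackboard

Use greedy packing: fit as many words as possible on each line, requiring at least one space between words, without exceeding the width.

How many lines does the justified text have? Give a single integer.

Line 1: ['page', 'heart', 'frog'] (min_width=15, slack=2)
Line 2: ['good', 'glass', 'bus', 'if'] (min_width=17, slack=0)
Line 3: ['we', 'blue', 'ocean', 'two'] (min_width=17, slack=0)
Line 4: ['machine', 'triangle'] (min_width=16, slack=1)
Line 5: ['ant', 'cat', 'laser'] (min_width=13, slack=4)
Line 6: ['water', 'blackboard'] (min_width=16, slack=1)
Total lines: 6

Answer: 6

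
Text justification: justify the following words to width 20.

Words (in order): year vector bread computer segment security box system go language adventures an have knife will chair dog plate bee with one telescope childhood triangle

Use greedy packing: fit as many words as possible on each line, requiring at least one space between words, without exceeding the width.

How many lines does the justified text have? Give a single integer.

Line 1: ['year', 'vector', 'bread'] (min_width=17, slack=3)
Line 2: ['computer', 'segment'] (min_width=16, slack=4)
Line 3: ['security', 'box', 'system'] (min_width=19, slack=1)
Line 4: ['go', 'language'] (min_width=11, slack=9)
Line 5: ['adventures', 'an', 'have'] (min_width=18, slack=2)
Line 6: ['knife', 'will', 'chair', 'dog'] (min_width=20, slack=0)
Line 7: ['plate', 'bee', 'with', 'one'] (min_width=18, slack=2)
Line 8: ['telescope', 'childhood'] (min_width=19, slack=1)
Line 9: ['triangle'] (min_width=8, slack=12)
Total lines: 9

Answer: 9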